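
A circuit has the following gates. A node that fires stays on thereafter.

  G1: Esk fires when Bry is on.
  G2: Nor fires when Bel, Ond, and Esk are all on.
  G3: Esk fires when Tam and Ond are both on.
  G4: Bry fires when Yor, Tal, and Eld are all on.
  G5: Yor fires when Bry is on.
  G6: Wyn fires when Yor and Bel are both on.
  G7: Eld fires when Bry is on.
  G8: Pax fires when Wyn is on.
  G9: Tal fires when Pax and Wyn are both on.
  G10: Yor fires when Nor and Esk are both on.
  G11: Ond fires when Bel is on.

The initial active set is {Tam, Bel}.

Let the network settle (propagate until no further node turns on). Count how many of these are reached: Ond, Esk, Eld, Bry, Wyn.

G11: Bel on → Ond on.
Tam and Ond are on, so Esk fires (G3).
G2: Bel, Ond, and Esk on → Nor on.
Nor and Esk are on, so Yor fires (G10).
G6: Yor and Bel on → Wyn on.
Ond: reached.
Esk: reached.
Eld would need Bry (G7), but Bry never turns on.
Bry would need Yor, Tal, and Eld (G4), but Eld never turns on.
Wyn: reached.
Reached: Ond, Esk, and Wyn — 3 of the 5.

3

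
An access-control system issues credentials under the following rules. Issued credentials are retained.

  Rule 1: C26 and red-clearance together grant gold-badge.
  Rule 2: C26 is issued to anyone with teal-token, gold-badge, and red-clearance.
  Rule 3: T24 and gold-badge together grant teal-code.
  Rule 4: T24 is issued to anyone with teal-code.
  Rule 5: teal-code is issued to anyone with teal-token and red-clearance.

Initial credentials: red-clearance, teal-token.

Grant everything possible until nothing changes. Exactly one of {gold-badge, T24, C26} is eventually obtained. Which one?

Holding teal-token and red-clearance grants teal-code (Rule 5).
Holding teal-code grants T24 (Rule 4).
gold-badge would need C26 and red-clearance (Rule 1), but C26 is never granted. C26 would need teal-token, gold-badge, and red-clearance (Rule 2), but gold-badge is never granted.

T24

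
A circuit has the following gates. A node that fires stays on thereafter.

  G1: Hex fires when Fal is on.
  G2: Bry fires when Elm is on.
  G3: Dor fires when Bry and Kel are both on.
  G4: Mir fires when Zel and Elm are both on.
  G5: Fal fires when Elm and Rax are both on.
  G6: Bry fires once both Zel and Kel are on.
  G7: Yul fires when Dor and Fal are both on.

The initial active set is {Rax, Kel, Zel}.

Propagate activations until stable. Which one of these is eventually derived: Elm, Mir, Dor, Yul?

Dor

G6: Zel and Kel on → Bry on.
G3: Bry and Kel on → Dor on.
No rule produces Elm, and it is not given. Mir would need Zel and Elm (G4), but Elm never turns on. Yul would need Dor and Fal (G7), but Fal never turns on.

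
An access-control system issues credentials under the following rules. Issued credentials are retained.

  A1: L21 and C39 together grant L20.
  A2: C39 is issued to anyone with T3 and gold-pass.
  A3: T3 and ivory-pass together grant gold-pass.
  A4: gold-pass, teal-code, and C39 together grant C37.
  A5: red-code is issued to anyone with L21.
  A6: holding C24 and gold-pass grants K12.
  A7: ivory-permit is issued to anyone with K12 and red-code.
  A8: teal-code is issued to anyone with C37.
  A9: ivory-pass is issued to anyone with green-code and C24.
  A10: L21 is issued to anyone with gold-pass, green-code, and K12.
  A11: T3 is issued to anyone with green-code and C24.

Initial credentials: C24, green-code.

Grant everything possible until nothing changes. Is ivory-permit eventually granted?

Yes

Holding green-code and C24 grants ivory-pass (A9).
Holding green-code and C24 grants T3 (A11).
Holding T3 and ivory-pass grants gold-pass (A3).
Holding C24 and gold-pass grants K12 (A6).
Holding gold-pass, green-code, and K12 grants L21 (A10).
Holding L21 grants red-code (A5).
Holding K12 and red-code grants ivory-permit (A7).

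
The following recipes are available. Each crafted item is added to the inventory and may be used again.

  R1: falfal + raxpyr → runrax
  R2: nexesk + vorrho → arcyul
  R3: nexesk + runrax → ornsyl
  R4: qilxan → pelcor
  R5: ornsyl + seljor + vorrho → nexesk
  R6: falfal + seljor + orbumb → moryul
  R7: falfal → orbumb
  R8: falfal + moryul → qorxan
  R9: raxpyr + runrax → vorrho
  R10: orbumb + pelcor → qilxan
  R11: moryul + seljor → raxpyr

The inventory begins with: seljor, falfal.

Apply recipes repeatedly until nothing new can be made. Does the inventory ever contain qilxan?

qilxan would need orbumb and pelcor (R10), but pelcor is never obtained.

No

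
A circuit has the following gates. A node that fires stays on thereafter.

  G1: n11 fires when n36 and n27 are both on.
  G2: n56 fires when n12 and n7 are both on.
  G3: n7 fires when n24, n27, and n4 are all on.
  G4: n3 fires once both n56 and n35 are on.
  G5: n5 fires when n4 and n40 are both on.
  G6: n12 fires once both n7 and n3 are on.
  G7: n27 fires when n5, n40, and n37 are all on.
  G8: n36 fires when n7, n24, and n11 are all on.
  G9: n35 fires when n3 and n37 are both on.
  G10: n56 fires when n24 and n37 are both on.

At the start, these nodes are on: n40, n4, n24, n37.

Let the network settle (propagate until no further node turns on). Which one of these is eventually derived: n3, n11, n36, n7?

n4 and n40 are on, so n5 fires (G5).
n5, n40, and n37 are on, so n27 fires (G7).
n24, n27, and n4 are on, so n7 fires (G3).
n11 would need n36 and n27 (G1), but n36 never turns on. n3 would need n56 and n35 (G4), but n35 never turns on. n36 would need n7, n24, and n11 (G8), but n11 never turns on.

n7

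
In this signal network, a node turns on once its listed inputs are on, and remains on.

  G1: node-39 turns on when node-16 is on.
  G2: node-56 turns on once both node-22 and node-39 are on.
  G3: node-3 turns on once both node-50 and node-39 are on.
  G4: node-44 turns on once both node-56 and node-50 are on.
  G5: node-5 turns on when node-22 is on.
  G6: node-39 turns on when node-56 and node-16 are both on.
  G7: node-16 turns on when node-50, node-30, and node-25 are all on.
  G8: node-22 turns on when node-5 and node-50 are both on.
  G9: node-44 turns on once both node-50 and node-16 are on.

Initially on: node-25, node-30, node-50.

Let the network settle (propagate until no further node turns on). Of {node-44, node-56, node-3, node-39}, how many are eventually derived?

3

G7: node-50, node-30, and node-25 on → node-16 on.
node-50 and node-16 are on, so node-44 turns on (G9).
G1: node-16 on → node-39 on.
G3: node-50 and node-39 on → node-3 on.
node-44: reached.
node-56 would need node-22 and node-39 (G2), but node-22 never turns on.
node-3: reached.
node-39: reached.
Reached: node-44, node-3, and node-39 — 3 of the 4.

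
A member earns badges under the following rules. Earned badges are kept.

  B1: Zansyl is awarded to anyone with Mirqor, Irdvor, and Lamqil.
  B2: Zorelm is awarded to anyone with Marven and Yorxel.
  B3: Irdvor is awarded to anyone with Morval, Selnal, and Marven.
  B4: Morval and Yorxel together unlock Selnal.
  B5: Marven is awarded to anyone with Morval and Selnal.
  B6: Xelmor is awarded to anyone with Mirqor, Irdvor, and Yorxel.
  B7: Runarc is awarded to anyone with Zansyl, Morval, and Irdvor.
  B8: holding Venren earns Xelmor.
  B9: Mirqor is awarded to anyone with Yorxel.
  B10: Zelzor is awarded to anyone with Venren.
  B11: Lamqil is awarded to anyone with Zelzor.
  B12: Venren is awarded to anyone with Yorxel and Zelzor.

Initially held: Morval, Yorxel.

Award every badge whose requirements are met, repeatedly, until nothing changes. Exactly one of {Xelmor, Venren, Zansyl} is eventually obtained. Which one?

Xelmor

With Morval and Yorxel, Selnal is earned (B4).
With Yorxel, Mirqor is earned (B9).
With Morval and Selnal, Marven is earned (B5).
With Morval, Selnal, and Marven, Irdvor is earned (B3).
With Mirqor, Irdvor, and Yorxel, Xelmor is earned (B6).
Venren would need Yorxel and Zelzor (B12), but Zelzor is never earned. Zansyl would need Mirqor, Irdvor, and Lamqil (B1), but Lamqil is never earned.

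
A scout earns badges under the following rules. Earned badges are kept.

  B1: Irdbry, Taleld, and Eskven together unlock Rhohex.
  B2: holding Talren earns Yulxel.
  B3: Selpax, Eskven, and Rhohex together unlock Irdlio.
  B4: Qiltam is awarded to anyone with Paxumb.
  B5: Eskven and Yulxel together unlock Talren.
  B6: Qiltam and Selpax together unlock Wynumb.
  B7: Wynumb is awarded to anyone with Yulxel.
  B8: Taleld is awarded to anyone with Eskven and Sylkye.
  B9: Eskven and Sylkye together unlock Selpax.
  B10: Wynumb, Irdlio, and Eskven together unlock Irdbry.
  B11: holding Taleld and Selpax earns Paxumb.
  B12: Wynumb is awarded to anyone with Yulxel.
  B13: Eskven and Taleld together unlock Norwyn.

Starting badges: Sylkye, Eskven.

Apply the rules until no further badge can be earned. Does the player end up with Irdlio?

No

Irdlio would need Selpax, Eskven, and Rhohex (B3), but Rhohex is never earned.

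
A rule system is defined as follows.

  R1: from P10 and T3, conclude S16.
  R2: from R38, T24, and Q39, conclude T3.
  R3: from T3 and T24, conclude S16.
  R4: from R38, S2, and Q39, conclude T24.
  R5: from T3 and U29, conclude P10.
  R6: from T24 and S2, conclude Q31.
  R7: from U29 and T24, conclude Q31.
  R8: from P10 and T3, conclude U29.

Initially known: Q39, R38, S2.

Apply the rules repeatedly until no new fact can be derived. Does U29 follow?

U29 would need P10 and T3 (R8), but P10 is never established.

No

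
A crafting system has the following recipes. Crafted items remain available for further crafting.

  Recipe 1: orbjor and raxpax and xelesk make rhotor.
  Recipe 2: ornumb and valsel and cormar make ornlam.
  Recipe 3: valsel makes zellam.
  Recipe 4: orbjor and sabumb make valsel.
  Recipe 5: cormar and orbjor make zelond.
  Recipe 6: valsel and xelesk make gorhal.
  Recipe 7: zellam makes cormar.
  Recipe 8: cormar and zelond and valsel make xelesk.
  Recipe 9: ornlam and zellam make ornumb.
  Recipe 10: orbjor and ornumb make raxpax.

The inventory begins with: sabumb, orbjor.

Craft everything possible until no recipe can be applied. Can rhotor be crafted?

rhotor would need orbjor, raxpax, and xelesk (Recipe 1), but raxpax is never obtained.

No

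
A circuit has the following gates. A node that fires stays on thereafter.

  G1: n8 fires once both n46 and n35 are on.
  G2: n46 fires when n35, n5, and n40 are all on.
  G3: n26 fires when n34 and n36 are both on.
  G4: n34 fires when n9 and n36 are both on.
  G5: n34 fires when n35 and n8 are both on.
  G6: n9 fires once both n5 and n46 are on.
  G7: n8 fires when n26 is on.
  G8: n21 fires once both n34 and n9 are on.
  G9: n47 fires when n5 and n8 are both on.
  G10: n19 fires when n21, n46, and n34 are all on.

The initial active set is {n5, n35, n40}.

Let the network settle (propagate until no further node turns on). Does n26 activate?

n26 would need n34 and n36 (G3), but n36 never turns on.

No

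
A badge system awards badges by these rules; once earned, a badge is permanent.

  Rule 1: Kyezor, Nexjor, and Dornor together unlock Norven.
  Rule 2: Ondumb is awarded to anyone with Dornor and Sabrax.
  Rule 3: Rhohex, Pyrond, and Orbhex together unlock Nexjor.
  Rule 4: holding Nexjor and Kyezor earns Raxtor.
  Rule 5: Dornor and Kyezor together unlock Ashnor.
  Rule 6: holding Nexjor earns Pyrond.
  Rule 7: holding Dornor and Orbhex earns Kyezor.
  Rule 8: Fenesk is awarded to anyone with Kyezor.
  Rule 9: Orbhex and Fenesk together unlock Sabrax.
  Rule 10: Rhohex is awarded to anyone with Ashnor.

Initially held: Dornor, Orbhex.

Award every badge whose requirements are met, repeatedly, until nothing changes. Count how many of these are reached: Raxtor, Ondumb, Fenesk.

With Dornor and Orbhex, Kyezor is earned (Rule 7).
With Kyezor, Fenesk is earned (Rule 8).
With Orbhex and Fenesk, Sabrax is earned (Rule 9).
With Dornor and Sabrax, Ondumb is earned (Rule 2).
Raxtor would need Nexjor and Kyezor (Rule 4), but Nexjor is never earned.
Ondumb: reached.
Fenesk: reached.
Reached: Ondumb and Fenesk — 2 of the 3.

2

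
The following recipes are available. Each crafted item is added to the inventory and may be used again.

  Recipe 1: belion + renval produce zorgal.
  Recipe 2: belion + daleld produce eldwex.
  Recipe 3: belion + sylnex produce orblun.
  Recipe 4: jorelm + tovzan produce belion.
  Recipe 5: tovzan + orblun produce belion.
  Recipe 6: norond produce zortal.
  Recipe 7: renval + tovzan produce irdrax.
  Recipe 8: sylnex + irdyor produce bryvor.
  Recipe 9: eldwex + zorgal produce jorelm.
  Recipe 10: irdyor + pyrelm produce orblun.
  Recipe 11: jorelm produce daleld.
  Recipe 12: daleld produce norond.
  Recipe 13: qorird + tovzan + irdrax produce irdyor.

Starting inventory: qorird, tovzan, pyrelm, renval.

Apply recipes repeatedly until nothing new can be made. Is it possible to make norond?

norond would need daleld (Recipe 12), but daleld is never obtained.

No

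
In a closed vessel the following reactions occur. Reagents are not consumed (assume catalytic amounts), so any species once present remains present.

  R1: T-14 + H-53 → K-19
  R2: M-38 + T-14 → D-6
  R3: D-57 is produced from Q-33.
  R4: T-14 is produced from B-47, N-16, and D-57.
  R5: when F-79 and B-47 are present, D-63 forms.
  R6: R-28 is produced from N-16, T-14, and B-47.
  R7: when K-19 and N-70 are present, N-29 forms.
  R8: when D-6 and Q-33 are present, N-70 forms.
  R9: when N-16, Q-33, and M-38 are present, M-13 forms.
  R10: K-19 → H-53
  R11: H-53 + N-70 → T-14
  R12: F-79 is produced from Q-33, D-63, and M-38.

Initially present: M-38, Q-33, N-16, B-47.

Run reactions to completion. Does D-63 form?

D-63 would need F-79 and B-47 (R5), but F-79 never forms.

No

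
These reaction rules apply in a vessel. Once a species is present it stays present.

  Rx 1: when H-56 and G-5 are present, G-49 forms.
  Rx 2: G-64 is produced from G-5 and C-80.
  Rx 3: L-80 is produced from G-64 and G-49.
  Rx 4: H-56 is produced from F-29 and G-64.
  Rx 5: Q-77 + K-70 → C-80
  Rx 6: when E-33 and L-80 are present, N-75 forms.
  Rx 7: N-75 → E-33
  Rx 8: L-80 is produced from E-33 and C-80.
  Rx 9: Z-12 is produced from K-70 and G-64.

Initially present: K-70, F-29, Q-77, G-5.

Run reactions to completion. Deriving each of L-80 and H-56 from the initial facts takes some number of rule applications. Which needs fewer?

H-56

H-56: Q-77 and K-70 present → C-80 forms (Rx 5). G-5 and C-80 present → G-64 forms (Rx 2). F-29 and G-64 present → H-56 forms (Rx 4). [3 rule applications]
L-80: Q-77 and K-70 present → C-80 forms (Rx 5). G-5 and C-80 present → G-64 forms (Rx 2). F-29 and G-64 present → H-56 forms (Rx 4). H-56 and G-5 present → G-49 forms (Rx 1). G-64 and G-49 present → L-80 forms (Rx 3). [5 rule applications]
H-56 needs fewer.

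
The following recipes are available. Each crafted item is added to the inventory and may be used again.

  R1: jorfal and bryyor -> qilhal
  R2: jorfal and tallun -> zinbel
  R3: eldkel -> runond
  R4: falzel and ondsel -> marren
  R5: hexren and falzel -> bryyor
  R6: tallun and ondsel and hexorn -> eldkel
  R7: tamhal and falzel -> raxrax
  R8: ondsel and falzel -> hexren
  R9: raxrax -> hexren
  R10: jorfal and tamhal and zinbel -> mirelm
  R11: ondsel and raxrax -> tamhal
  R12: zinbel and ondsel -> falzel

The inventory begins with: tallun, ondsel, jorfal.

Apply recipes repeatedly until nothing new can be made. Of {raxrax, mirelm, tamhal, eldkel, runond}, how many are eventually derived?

raxrax would need tamhal and falzel (R7), but tamhal is never obtained.
mirelm would need jorfal, tamhal, and zinbel (R10), but tamhal is never obtained.
tamhal would need ondsel and raxrax (R11), but raxrax is never obtained.
eldkel would need tallun, ondsel, and hexorn (R6), but hexorn is never obtained.
runond would need eldkel (R3), but eldkel is never obtained.
None of the 5 are reached.

0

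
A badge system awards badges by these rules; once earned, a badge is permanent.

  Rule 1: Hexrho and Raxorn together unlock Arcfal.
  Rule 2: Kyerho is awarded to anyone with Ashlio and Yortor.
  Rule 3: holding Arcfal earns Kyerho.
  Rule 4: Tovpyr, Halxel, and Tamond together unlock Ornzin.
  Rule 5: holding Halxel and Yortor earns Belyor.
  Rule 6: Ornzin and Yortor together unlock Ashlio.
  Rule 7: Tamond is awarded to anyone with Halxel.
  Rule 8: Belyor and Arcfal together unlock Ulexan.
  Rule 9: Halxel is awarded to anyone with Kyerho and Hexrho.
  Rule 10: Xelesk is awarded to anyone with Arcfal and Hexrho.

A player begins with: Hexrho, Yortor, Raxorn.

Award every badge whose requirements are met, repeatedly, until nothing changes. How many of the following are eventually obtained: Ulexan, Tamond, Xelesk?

With Hexrho and Raxorn, Arcfal is earned (Rule 1).
With Arcfal and Hexrho, Xelesk is earned (Rule 10).
With Arcfal, Kyerho is earned (Rule 3).
With Kyerho and Hexrho, Halxel is earned (Rule 9).
With Halxel and Yortor, Belyor is earned (Rule 5).
With Halxel, Tamond is earned (Rule 7).
With Belyor and Arcfal, Ulexan is earned (Rule 8).
Ulexan: reached.
Tamond: reached.
Xelesk: reached.
All 3 are reached.

3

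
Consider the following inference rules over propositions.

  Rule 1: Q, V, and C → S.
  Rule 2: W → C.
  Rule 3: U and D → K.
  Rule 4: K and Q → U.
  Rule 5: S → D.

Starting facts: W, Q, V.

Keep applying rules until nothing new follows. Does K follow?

K would need U and D (Rule 3), but U is never established.

No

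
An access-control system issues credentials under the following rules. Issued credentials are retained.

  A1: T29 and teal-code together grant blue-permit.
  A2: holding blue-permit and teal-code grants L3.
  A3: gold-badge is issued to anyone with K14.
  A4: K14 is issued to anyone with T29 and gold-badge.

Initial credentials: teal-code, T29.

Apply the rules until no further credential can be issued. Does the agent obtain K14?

No

K14 would need T29 and gold-badge (A4), but gold-badge is never granted.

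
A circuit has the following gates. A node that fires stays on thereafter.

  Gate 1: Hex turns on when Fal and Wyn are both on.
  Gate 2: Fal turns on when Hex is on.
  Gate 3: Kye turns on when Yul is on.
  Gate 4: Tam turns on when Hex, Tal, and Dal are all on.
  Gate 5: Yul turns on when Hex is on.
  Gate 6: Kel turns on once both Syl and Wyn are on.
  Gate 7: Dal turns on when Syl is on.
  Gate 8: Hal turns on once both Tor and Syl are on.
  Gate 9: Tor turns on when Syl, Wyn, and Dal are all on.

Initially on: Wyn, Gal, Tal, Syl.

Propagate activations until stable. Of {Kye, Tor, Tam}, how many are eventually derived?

1

Syl is on, so Dal turns on (Gate 7).
Syl, Wyn, and Dal are on, so Tor turns on (Gate 9).
Kye would need Yul (Gate 3), but Yul never turns on.
Tor: reached.
Tam would need Hex, Tal, and Dal (Gate 4), but Hex never turns on.
Reached: Tor — 1 of the 3.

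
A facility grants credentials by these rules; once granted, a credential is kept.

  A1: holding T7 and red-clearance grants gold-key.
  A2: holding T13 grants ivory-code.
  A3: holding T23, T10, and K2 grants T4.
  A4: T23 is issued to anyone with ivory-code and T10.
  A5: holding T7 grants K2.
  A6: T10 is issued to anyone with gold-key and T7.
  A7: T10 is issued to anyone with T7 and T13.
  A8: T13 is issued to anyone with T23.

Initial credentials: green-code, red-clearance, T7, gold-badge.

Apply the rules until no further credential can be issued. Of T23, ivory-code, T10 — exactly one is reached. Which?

Holding T7 and red-clearance grants gold-key (A1).
Holding gold-key and T7 grants T10 (A6).
ivory-code would need T13 (A2), but T13 is never granted. T23 would need ivory-code and T10 (A4), but ivory-code is never granted.

T10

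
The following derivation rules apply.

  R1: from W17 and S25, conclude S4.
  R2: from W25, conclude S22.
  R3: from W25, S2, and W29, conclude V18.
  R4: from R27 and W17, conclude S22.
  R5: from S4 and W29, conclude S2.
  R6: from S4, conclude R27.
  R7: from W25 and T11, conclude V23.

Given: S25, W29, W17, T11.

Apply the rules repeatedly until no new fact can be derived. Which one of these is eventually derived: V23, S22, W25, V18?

From W17 and S25, R1 gives S4.
From S4, R6 gives R27.
From R27 and W17, R4 gives S22.
No rule produces W25, and it is not given. V18 would need W25, S2, and W29 (R3), but W25 is never established. V23 would need W25 and T11 (R7), but W25 is never established.

S22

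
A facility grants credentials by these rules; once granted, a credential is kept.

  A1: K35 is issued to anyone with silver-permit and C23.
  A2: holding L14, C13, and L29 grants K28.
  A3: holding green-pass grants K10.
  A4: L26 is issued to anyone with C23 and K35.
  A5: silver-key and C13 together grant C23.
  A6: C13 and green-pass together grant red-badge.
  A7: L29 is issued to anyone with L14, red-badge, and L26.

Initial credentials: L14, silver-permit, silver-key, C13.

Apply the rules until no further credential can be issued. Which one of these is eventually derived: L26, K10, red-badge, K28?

L26

Holding silver-key and C13 grants C23 (A5).
Holding silver-permit and C23 grants K35 (A1).
Holding C23 and K35 grants L26 (A4).
K10 would need green-pass (A3), but green-pass is never granted. K28 would need L14, C13, and L29 (A2), but L29 is never granted. red-badge would need C13 and green-pass (A6), but green-pass is never granted.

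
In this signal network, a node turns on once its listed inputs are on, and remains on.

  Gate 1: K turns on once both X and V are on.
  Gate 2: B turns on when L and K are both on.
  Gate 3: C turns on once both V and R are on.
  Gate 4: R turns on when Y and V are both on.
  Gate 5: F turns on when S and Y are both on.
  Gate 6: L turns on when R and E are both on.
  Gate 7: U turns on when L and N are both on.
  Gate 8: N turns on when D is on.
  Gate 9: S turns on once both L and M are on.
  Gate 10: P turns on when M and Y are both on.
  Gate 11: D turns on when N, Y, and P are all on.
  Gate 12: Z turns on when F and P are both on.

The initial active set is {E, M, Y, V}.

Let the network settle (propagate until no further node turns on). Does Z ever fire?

Y and V are on, so R turns on (Gate 4).
Gate 10: M and Y on → P on.
Gate 6: R and E on → L on.
Gate 9: L and M on → S on.
Gate 5: S and Y on → F on.
F and P are on, so Z turns on (Gate 12).

Yes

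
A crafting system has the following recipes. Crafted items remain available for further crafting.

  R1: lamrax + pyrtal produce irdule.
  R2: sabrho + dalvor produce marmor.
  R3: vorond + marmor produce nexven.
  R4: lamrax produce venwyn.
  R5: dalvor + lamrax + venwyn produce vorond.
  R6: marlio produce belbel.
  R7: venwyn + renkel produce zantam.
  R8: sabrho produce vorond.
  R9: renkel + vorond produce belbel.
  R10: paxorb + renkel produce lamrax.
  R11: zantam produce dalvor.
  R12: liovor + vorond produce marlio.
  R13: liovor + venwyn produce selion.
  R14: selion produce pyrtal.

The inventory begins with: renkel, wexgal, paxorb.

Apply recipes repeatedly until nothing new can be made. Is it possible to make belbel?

Yes

paxorb + renkel → lamrax (R10).
lamrax → venwyn (R4).
Using R7, venwyn and renkel make zantam.
Using R11, zantam makes dalvor.
dalvor + lamrax + venwyn → vorond (R5).
Using R9, renkel and vorond make belbel.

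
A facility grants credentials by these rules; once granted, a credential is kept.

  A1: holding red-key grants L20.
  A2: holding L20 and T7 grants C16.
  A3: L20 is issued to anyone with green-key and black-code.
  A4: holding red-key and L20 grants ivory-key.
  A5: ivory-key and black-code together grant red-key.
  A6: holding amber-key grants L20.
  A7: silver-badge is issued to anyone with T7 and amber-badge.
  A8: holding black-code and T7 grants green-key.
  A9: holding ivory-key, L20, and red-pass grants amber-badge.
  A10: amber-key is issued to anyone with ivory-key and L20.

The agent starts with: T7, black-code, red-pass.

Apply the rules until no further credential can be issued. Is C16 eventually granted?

Holding black-code and T7 grants green-key (A8).
Holding green-key and black-code grants L20 (A3).
Holding L20 and T7 grants C16 (A2).

Yes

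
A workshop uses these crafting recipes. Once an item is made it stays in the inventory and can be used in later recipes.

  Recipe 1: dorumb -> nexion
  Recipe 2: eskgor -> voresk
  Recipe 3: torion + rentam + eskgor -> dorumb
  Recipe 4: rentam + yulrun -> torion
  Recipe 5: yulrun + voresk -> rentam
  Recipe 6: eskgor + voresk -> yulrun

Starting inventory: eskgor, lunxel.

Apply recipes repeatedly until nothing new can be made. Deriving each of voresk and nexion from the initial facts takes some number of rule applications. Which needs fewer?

voresk: Using Recipe 2, eskgor makes voresk. [1 rule application]
nexion: eskgor -> voresk (Recipe 2). Using Recipe 6, eskgor and voresk make yulrun. Using Recipe 5, yulrun and voresk make rentam. Using Recipe 4, rentam and yulrun make torion. Using Recipe 3, torion, rentam, and eskgor make dorumb. Using Recipe 1, dorumb makes nexion. [6 rule applications]
voresk needs fewer.

voresk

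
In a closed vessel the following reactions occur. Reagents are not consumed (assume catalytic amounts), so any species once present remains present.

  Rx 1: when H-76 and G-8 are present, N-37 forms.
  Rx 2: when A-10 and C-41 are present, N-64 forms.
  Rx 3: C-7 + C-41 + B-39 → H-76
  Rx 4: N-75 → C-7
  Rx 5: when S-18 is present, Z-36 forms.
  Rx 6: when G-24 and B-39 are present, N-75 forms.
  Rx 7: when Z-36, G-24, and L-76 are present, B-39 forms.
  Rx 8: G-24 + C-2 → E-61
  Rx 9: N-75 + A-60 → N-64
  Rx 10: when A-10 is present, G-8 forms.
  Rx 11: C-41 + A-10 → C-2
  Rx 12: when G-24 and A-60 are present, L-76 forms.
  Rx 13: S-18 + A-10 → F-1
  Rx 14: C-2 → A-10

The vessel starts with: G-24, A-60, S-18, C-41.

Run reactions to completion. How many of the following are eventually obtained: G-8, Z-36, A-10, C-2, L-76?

2

S-18 present → Z-36 forms (Rx 5).
G-24 and A-60 present → L-76 forms (Rx 12).
G-8 would need A-10 (Rx 10), but A-10 never forms.
Z-36: reached.
A-10 would need C-2 (Rx 14), but C-2 never forms.
C-2 would need C-41 and A-10 (Rx 11), but A-10 never forms.
L-76: reached.
Reached: Z-36 and L-76 — 2 of the 5.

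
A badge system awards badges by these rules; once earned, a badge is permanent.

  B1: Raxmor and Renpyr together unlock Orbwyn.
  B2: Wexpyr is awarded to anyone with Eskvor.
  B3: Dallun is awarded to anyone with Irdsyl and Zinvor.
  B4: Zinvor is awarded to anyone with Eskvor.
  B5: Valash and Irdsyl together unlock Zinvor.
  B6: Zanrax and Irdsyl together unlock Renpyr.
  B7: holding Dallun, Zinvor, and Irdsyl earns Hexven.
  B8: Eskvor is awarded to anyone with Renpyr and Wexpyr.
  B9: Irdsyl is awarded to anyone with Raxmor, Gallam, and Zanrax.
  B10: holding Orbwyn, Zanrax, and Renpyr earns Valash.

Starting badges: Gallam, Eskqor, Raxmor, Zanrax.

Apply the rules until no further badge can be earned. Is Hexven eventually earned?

Yes

With Raxmor, Gallam, and Zanrax, Irdsyl is earned (B9).
With Zanrax and Irdsyl, Renpyr is earned (B6).
With Raxmor and Renpyr, Orbwyn is earned (B1).
With Orbwyn, Zanrax, and Renpyr, Valash is earned (B10).
With Valash and Irdsyl, Zinvor is earned (B5).
With Irdsyl and Zinvor, Dallun is earned (B3).
With Dallun, Zinvor, and Irdsyl, Hexven is earned (B7).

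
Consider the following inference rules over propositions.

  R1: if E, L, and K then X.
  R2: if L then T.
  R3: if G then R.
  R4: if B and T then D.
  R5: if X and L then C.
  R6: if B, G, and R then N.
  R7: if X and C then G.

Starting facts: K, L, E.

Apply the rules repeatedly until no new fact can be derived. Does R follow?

Yes

E, L, and K hold, so X follows (R1).
From X and L, R5 gives C.
X and C hold, so G follows (R7).
From G, R3 gives R.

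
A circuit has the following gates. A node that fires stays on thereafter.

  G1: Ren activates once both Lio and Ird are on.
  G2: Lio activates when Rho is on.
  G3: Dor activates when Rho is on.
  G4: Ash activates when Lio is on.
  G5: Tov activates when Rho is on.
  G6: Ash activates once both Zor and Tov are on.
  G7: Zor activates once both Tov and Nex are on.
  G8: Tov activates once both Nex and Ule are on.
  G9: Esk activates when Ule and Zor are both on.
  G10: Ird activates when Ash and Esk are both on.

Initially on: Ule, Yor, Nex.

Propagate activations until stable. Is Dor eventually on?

Dor would need Rho (G3), but Rho never turns on.

No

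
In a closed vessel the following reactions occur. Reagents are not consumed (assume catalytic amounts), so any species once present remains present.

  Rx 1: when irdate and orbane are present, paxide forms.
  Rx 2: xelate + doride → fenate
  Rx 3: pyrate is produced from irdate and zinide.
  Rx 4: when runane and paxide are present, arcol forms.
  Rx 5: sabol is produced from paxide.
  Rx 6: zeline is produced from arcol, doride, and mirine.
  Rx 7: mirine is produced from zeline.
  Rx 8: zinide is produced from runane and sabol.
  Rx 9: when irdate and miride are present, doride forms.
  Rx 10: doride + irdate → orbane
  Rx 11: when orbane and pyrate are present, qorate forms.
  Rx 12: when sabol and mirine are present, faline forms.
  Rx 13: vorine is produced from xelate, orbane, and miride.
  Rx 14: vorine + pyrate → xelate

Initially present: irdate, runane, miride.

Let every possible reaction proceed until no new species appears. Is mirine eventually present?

mirine would need zeline (Rx 7), but zeline never forms.

No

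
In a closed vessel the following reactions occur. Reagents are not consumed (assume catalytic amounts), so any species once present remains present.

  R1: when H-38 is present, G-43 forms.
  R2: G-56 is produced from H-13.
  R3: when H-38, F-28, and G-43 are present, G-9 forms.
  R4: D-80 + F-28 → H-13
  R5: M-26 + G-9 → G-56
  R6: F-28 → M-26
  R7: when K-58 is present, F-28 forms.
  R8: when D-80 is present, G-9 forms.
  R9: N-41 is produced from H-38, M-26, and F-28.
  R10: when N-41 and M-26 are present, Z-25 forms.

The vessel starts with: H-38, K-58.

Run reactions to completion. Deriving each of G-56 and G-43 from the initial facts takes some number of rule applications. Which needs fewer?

G-43: H-38 present → G-43 forms (R1). [1 rule application]
G-56: K-58 present → F-28 forms (R7). H-38 present → G-43 forms (R1). H-38, F-28, and G-43 present → G-9 forms (R3). F-28 present → M-26 forms (R6). M-26 and G-9 present → G-56 forms (R5). [5 rule applications]
G-43 needs fewer.

G-43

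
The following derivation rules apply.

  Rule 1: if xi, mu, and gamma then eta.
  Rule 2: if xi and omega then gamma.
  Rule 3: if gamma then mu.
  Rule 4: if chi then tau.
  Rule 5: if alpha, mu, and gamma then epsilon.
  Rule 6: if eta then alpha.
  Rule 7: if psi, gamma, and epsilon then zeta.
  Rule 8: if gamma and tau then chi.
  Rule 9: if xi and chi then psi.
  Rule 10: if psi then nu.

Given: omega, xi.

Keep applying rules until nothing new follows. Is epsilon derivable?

From xi and omega, Rule 2 gives gamma.
gamma holds, so mu follows (Rule 3).
From xi, mu, and gamma, Rule 1 gives eta.
From eta, Rule 6 gives alpha.
alpha, mu, and gamma hold, so epsilon follows (Rule 5).

Yes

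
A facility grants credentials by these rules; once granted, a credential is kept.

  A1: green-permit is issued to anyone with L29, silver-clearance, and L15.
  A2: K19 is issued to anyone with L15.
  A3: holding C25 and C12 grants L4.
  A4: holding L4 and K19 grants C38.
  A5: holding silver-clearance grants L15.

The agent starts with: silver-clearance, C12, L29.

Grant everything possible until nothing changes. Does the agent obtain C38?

No

C38 would need L4 and K19 (A4), but L4 is never granted.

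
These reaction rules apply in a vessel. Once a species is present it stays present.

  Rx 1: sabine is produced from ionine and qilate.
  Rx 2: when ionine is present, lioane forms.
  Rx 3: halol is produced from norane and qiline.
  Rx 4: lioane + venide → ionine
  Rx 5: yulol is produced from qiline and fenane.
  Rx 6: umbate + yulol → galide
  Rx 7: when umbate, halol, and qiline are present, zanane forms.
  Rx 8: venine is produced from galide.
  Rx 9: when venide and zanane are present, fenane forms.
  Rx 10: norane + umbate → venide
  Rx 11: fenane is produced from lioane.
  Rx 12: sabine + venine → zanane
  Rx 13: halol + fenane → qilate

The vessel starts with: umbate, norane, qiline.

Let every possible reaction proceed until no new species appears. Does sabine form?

sabine would need ionine and qilate (Rx 1), but ionine never forms.

No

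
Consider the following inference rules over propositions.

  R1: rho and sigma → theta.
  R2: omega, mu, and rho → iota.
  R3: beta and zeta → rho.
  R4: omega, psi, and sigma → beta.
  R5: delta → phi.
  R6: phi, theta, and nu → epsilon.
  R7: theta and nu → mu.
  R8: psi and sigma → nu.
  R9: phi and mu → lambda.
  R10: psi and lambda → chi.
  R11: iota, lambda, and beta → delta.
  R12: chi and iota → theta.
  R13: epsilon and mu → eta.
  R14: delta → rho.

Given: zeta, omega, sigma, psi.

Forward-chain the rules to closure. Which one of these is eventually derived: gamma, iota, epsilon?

iota

psi and sigma hold, so nu follows (R8).
omega, psi, and sigma hold, so beta follows (R4).
From beta and zeta, R3 gives rho.
rho and sigma hold, so theta follows (R1).
From theta and nu, R7 gives mu.
omega, mu, and rho hold, so iota follows (R2).
epsilon would need phi, theta, and nu (R6), but phi is never established. No rule produces gamma, and it is not given.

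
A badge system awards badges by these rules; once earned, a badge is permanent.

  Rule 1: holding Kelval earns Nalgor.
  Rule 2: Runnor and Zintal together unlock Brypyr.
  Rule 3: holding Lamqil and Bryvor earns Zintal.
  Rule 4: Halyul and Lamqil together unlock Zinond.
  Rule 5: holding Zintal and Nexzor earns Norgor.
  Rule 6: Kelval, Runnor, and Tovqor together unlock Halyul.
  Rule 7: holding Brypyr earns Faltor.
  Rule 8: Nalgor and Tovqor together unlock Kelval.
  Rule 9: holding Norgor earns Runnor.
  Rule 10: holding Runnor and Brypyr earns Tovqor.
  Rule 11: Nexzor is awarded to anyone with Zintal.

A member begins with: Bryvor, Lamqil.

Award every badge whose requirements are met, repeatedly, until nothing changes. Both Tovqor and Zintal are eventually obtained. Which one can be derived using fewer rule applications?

Zintal

Zintal: With Lamqil and Bryvor, Zintal is earned (Rule 3). [1 rule application]
Tovqor: With Lamqil and Bryvor, Zintal is earned (Rule 3). With Zintal, Nexzor is earned (Rule 11). With Zintal and Nexzor, Norgor is earned (Rule 5). With Norgor, Runnor is earned (Rule 9). With Runnor and Zintal, Brypyr is earned (Rule 2). With Runnor and Brypyr, Tovqor is earned (Rule 10). [6 rule applications]
Zintal needs fewer.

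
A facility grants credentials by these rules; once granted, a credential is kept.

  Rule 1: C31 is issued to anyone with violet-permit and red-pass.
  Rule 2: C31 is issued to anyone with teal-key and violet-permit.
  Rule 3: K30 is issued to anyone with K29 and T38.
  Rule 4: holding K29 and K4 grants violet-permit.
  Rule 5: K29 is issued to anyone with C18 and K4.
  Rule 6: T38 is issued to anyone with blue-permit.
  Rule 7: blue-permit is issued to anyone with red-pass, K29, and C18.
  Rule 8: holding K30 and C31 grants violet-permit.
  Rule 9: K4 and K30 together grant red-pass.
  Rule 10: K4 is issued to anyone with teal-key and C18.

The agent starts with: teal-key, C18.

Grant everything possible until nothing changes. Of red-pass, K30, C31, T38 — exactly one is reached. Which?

Holding teal-key and C18 grants K4 (Rule 10).
Holding C18 and K4 grants K29 (Rule 5).
Holding K29 and K4 grants violet-permit (Rule 4).
Holding teal-key and violet-permit grants C31 (Rule 2).
T38 would need blue-permit (Rule 6), but blue-permit is never granted. K30 would need K29 and T38 (Rule 3), but T38 is never granted. red-pass would need K4 and K30 (Rule 9), but K30 is never granted.

C31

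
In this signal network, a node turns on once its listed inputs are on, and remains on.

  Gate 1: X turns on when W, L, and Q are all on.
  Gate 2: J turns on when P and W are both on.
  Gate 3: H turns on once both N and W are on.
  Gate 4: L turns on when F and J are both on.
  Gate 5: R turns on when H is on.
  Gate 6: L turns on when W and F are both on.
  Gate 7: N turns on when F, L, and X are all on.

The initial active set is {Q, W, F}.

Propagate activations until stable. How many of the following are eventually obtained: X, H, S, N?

W and F are on, so L turns on (Gate 6).
W, L, and Q are on, so X turns on (Gate 1).
F, L, and X are on, so N turns on (Gate 7).
Gate 3: N and W on → H on.
X: reached.
H: reached.
No rule produces S, and it is not given.
N: reached.
Reached: X, H, and N — 3 of the 4.

3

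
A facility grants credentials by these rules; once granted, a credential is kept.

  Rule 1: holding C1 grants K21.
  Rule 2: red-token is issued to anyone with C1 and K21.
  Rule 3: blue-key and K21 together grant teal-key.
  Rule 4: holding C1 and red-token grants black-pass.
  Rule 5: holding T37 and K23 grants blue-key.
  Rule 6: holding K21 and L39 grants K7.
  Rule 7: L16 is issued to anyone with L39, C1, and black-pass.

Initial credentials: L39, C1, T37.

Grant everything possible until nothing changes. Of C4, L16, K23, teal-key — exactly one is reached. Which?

Holding C1 grants K21 (Rule 1).
Holding C1 and K21 grants red-token (Rule 2).
Holding C1 and red-token grants black-pass (Rule 4).
Holding L39, C1, and black-pass grants L16 (Rule 7).
No rule produces C4, and it is not given. teal-key would need blue-key and K21 (Rule 3), but blue-key is never granted. No rule produces K23, and it is not given.

L16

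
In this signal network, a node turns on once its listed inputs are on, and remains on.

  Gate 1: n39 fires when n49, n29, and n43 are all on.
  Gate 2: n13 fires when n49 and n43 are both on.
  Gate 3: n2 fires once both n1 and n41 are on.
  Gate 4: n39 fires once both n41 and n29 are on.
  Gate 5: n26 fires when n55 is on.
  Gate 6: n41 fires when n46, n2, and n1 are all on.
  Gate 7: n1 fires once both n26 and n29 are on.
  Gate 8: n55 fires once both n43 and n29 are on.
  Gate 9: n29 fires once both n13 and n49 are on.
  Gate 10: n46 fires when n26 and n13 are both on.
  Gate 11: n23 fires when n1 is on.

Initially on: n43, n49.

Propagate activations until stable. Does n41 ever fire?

n41 would need n46, n2, and n1 (Gate 6), but n2 never turns on.

No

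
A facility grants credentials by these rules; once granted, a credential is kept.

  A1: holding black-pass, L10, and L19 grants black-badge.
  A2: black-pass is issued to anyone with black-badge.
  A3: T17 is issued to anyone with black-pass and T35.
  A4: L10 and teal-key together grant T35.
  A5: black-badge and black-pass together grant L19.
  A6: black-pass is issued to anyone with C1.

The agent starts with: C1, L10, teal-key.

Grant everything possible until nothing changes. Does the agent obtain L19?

No

L19 would need black-badge and black-pass (A5), but black-badge is never granted.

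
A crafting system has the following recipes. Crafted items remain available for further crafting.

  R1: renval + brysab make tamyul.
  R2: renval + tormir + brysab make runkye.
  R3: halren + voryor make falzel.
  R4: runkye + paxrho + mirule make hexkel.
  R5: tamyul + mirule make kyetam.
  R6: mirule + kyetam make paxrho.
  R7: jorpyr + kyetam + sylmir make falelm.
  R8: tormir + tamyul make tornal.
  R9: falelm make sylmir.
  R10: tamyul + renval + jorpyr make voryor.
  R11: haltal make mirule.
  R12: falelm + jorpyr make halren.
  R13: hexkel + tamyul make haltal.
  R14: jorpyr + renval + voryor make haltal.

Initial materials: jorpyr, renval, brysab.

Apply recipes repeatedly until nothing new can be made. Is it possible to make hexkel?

hexkel would need runkye, paxrho, and mirule (R4), but runkye is never obtained.

No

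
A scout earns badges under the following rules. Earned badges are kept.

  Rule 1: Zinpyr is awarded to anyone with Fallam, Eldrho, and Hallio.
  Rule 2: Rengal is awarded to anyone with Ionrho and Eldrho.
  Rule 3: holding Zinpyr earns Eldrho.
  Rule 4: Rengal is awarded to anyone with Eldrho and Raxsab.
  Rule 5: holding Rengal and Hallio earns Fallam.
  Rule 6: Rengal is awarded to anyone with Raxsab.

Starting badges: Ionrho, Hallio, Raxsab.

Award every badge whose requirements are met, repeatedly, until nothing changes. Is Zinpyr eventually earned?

Zinpyr would need Fallam, Eldrho, and Hallio (Rule 1), but Eldrho is never earned.

No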